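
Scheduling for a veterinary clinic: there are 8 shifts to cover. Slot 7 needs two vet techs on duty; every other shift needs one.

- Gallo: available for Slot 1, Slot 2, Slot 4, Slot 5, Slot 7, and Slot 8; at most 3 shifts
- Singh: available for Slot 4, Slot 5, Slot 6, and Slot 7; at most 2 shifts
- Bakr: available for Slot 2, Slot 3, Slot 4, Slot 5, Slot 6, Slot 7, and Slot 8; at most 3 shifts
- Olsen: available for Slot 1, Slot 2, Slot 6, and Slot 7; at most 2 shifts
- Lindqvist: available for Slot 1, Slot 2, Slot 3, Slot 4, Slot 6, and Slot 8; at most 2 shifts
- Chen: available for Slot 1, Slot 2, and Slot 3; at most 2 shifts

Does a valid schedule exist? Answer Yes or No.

One valid schedule: Slot 1→Gallo, Slot 2→Bakr, Slot 3→Bakr, Slot 4→Singh, Slot 5→Gallo, Slot 6→Singh, Slot 7→Bakr+Olsen, Slot 8→Gallo.
Loads: Gallo 3/3, Singh 2/2, Bakr 3/3, Olsen 1/2, Lindqvist 0/2, Chen 0/2 — all within limits.

Yes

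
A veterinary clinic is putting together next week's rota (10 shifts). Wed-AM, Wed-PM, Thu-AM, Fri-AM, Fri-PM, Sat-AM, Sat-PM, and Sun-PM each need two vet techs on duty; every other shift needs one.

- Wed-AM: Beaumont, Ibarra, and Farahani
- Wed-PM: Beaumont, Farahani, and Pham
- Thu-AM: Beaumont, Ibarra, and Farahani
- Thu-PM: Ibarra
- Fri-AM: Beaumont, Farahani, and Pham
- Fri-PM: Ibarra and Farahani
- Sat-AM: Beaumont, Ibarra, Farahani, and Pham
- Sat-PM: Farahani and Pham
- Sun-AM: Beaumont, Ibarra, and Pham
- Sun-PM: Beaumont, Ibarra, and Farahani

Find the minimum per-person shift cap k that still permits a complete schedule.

With 4 vet techs and 18 worker-slots to fill, someone must work at least ⌈18/4⌉ = 5 shifts, so k ≥ 5.
k = 5 works: Wed-AM→Beaumont+Ibarra, Wed-PM→Beaumont+Farahani, Thu-AM→Beaumont+Ibarra, Thu-PM→Ibarra, Fri-AM→Beaumont+Farahani, Fri-PM→Ibarra+Farahani, Sat-AM→Farahani+Pham, Sat-PM→Farahani+Pham, Sun-AM→Pham, Sun-PM→Beaumont+Ibarra.
Loads: Beaumont 5, Ibarra 5, Farahani 5, Pham 3 — all ≤ 5.

5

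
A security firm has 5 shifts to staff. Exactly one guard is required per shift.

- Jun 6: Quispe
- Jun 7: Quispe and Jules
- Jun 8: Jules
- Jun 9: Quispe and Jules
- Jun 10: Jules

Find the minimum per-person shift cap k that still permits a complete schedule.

3

With 2 guards and 5 worker-slots to fill, someone must work at least ⌈5/2⌉ = 3 shifts, so k ≥ 3.
k = 3 works: Jun 6→Quispe, Jun 7→Quispe, Jun 8→Jules, Jun 9→Quispe, Jun 10→Jules.
Loads: Quispe 3, Jules 2 — all ≤ 3.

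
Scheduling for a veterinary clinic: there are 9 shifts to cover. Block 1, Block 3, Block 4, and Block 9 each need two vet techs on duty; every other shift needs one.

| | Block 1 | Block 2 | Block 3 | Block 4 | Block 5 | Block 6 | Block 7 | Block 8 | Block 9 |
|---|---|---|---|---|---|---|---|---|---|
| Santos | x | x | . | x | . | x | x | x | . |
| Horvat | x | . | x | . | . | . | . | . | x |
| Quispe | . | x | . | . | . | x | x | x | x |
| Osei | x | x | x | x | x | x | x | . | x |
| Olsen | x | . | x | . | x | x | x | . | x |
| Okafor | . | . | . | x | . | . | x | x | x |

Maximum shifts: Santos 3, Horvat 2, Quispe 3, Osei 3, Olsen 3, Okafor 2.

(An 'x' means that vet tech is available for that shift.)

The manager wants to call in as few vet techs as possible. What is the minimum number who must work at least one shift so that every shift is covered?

5

13 slots to fill and no one can take more than 3, so at least ⌈13/3⌉ = 5 vet techs are needed.
Santos, Horvat, Quispe, Osei, and Olsen alone can cover everything: Block 1→Horvat+Olsen, Block 2→Santos, Block 3→Horvat+Osei, Block 4→Santos+Osei, Block 5→Osei, Block 6→Quispe, Block 7→Quispe, Block 8→Santos, Block 9→Quispe+Olsen.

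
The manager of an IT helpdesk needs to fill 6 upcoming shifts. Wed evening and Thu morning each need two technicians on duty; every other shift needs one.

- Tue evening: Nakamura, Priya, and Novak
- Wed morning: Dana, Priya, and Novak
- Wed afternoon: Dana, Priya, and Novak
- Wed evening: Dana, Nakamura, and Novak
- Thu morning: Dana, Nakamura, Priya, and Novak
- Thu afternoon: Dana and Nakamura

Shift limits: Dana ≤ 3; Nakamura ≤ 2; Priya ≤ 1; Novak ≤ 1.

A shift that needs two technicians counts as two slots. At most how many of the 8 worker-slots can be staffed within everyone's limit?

Total capacity across all technicians is 3+2+1+1 = 7, and 8 slots are needed, so at most 7 can be filled.
An assignment achieving 7: Tue evening→Nakamura, Wed morning→Dana, Wed afternoon→Dana, Wed evening→Nakamura+Novak, Thu morning→Priya, Thu afternoon→Dana.
Loads: Dana 3/3, Nakamura 2/2, Priya 1/1, Novak 1/1.

7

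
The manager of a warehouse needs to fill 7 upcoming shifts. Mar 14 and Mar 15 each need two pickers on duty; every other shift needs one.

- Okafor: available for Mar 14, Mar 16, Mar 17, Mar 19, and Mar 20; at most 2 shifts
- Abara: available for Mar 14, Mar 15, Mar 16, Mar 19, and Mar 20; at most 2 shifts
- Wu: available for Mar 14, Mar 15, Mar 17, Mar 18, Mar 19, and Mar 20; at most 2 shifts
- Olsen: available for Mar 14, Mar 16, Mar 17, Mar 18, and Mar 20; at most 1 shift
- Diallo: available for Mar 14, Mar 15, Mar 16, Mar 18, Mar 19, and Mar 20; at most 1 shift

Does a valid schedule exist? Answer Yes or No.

No

Total capacity is 2+2+2+1+1 = 8 but 9 worker-slots are needed — infeasible.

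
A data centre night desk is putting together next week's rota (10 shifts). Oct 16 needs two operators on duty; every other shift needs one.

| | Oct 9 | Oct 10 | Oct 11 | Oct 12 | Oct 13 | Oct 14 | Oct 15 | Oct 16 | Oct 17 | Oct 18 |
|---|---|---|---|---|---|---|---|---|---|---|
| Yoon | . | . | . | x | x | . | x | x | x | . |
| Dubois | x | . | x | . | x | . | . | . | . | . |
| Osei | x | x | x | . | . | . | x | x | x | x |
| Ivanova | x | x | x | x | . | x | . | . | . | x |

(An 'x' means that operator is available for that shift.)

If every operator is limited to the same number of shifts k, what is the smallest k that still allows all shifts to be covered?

3

With 4 operators and 11 worker-slots to fill, someone must work at least ⌈11/4⌉ = 3 shifts, so k ≥ 3.
k = 3 works: Oct 9→Dubois, Oct 10→Osei, Oct 11→Dubois, Oct 12→Yoon, Oct 13→Dubois, Oct 14→Ivanova, Oct 15→Yoon, Oct 16→Yoon+Osei, Oct 17→Osei, Oct 18→Ivanova.
Loads: Yoon 3, Dubois 3, Osei 3, Ivanova 2 — all ≤ 3.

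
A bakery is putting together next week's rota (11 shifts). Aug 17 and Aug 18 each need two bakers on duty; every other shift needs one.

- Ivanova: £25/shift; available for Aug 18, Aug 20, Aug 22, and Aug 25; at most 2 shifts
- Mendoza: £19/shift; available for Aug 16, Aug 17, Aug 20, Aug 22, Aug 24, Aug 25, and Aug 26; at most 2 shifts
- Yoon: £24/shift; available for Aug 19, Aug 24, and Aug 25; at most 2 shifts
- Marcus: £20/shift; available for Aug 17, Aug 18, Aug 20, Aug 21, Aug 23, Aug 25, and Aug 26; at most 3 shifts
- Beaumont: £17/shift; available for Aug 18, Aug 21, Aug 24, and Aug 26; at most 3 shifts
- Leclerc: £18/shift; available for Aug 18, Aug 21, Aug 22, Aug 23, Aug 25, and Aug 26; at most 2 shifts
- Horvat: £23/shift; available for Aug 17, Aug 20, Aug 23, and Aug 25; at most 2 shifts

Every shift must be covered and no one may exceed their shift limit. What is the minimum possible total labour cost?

£255

Aug 16 can only be covered by Mendoza, so that assignment is forced.
Aug 19 can only be covered by Yoon, so that assignment is forced.
Picking the cheapest available baker for each shift independently would cost £241, but that ignores the shift limits.
An optimal schedule: Aug 16→Mendoza, Aug 17→Mendoza+Marcus, Aug 18→Beaumont+Marcus, Aug 19→Yoon, Aug 20→Horvat, Aug 21→Beaumont, Aug 22→Leclerc, Aug 23→Leclerc, Aug 24→Beaumont, Aug 25→Horvat, Aug 26→Marcus.
Total: 19 + 19 + 20 + 17 + 20 + 24 + 23 + 17 + 18 + 18 + 17 + 23 + 20 = £255.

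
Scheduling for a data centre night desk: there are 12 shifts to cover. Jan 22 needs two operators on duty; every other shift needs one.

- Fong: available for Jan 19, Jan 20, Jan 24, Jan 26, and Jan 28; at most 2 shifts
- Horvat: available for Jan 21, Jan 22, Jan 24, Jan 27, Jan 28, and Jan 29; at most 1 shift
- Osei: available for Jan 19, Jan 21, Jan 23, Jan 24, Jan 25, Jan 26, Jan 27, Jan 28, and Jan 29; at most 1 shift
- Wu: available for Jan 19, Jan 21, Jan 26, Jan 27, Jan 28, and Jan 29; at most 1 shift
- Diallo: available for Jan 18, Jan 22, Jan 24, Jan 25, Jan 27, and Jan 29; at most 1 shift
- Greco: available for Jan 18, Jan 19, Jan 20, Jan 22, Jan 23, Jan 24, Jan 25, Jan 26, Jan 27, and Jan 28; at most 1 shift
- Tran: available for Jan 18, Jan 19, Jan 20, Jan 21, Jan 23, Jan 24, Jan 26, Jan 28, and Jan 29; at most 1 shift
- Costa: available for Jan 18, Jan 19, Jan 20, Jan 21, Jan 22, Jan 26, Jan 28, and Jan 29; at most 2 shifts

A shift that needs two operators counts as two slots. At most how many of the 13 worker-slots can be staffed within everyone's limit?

10

Total capacity across all operators is 2+1+1+1+1+1+1+2 = 10, and 13 slots are needed, so at most 10 can be filled.
An assignment achieving 10: Jan 18→Greco, Jan 19→Fong, Jan 20→Fong, Jan 21→Wu, Jan 22→Horvat+Costa, Jan 23→Osei, Jan 24→Tran, Jan 25→Diallo, Jan 26→Costa.
Loads: Fong 2/2, Horvat 1/1, Osei 1/1, Wu 1/1, Diallo 1/1, Greco 1/1, Tran 1/1, Costa 2/2.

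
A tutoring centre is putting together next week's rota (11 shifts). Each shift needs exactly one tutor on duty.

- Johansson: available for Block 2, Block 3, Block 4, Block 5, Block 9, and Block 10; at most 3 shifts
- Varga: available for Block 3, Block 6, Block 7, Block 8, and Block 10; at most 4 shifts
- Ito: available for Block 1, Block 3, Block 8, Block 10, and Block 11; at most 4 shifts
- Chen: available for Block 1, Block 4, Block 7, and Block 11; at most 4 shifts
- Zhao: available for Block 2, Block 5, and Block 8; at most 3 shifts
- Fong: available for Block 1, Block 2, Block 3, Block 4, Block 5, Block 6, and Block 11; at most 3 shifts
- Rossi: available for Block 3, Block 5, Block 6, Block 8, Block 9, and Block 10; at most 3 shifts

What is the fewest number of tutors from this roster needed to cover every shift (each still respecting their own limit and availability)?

3

11 slots to fill and no one can take more than 4, so at least ⌈11/4⌉ = 3 tutors are needed.
Johansson, Varga, and Chen alone can cover everything: Block 1→Chen, Block 2→Johansson, Block 3→Varga, Block 4→Chen, Block 5→Johansson, Block 6→Varga, Block 7→Chen, Block 8→Varga, Block 9→Johansson, Block 10→Varga, Block 11→Chen.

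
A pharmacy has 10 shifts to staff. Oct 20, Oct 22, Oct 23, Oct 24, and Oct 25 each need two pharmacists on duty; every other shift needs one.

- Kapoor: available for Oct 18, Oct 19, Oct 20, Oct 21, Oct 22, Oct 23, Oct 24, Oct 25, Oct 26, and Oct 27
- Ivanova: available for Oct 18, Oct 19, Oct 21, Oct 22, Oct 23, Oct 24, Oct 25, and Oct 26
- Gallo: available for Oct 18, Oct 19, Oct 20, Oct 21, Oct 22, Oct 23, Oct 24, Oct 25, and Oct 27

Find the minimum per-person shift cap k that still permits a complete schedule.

5

With 3 pharmacists and 15 worker-slots to fill, someone must work at least ⌈15/3⌉ = 5 shifts, so k ≥ 5.
k = 5 works: Oct 18→Kapoor, Oct 19→Kapoor, Oct 20→Kapoor+Gallo, Oct 21→Ivanova, Oct 22→Ivanova+Gallo, Oct 23→Ivanova+Gallo, Oct 24→Ivanova+Gallo, Oct 25→Ivanova+Gallo, Oct 26→Kapoor, Oct 27→Kapoor.
Loads: Kapoor 5, Ivanova 5, Gallo 5 — all ≤ 5.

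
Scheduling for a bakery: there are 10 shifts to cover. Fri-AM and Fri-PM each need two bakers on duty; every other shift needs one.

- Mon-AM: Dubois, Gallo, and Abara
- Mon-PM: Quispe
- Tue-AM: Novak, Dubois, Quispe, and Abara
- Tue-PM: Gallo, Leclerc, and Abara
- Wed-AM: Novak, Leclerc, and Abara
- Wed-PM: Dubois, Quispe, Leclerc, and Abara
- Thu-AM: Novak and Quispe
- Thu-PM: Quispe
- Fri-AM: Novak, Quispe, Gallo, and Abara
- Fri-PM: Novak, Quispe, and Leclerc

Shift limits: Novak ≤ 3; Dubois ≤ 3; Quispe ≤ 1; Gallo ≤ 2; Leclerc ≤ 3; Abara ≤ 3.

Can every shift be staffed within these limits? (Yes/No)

Total capacity is 15 and 12 slots are needed, so capacity alone doesn't rule it out.
Shifts {Mon-PM, Thu-PM} need 2 worker-slots in total, but the bakers available for any of those shifts (Quispe) can supply at most 1 among them. So no valid schedule exists.

No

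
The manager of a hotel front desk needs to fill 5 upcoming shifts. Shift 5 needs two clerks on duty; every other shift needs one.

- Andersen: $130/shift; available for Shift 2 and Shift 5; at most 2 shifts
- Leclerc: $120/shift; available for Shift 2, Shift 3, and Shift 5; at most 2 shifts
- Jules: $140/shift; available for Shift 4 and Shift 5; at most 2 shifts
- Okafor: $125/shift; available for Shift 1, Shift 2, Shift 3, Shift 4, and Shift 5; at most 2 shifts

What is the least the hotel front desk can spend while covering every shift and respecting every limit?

$750

Shift 1 can only be covered by Okafor, so that assignment is forced.
Picking the cheapest available clerk for each shift independently would cost $735, but that ignores the shift limits.
An optimal schedule: Shift 1→Okafor, Shift 2→Andersen, Shift 3→Leclerc, Shift 4→Okafor, Shift 5→Leclerc+Andersen.
Total: 125 + 130 + 120 + 125 + 120 + 130 = $750.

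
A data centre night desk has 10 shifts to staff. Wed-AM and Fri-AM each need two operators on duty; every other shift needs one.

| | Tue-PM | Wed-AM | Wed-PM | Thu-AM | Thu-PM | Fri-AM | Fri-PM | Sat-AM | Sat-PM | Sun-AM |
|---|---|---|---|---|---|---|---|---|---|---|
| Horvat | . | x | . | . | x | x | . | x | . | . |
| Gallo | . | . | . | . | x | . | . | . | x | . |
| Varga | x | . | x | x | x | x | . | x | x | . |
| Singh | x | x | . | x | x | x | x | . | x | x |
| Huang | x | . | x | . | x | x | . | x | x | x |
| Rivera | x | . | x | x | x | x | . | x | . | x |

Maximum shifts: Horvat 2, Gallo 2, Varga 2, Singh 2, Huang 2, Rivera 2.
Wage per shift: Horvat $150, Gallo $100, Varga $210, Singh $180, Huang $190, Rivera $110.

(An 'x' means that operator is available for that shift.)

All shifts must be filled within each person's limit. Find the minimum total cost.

$1880

Wed-AM can only be covered by Horvat and Singh, so that assignment is forced.
Fri-PM can only be covered by Singh, so that assignment is forced.
Picking the cheapest available operator for each shift independently would cost $1520, but that ignores the shift limits.
An optimal schedule: Tue-PM→Huang, Wed-AM→Horvat+Singh, Wed-PM→Varga, Thu-AM→Varga, Thu-PM→Gallo, Fri-AM→Horvat+Rivera, Fri-PM→Singh, Sat-AM→Rivera, Sat-PM→Gallo, Sun-AM→Huang.
Total: 190 + 150 + 180 + 210 + 210 + 100 + 150 + 110 + 180 + 110 + 100 + 190 = $1880.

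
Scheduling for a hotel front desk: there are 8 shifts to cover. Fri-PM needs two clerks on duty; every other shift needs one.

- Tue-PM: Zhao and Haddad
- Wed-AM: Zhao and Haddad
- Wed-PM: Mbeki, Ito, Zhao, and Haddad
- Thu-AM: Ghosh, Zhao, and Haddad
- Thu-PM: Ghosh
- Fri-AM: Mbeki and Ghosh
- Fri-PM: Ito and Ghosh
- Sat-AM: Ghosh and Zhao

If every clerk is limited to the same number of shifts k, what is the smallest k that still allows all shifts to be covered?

2

With 5 clerks and 9 worker-slots to fill, someone must work at least ⌈9/5⌉ = 2 shifts, so k ≥ 2.
k = 2 works: Tue-PM→Zhao, Wed-AM→Haddad, Wed-PM→Mbeki, Thu-AM→Haddad, Thu-PM→Ghosh, Fri-AM→Mbeki, Fri-PM→Ito+Ghosh, Sat-AM→Zhao.
Loads: Mbeki 2, Ito 1, Ghosh 2, Zhao 2, Haddad 2 — all ≤ 2.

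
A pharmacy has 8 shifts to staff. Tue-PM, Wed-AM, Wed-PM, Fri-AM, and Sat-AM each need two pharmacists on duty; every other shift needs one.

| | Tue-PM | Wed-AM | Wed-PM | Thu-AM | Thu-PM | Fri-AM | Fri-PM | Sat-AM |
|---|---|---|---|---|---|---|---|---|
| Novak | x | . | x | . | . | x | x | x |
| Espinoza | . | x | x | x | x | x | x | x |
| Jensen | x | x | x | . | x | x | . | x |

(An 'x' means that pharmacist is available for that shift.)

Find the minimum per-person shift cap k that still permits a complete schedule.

5

With 3 pharmacists and 13 worker-slots to fill, someone must work at least ⌈13/3⌉ = 5 shifts, so k ≥ 5.
k = 5 works: Tue-PM→Novak+Jensen, Wed-AM→Espinoza+Jensen, Wed-PM→Novak+Espinoza, Thu-AM→Espinoza, Thu-PM→Espinoza, Fri-AM→Novak+Espinoza, Fri-PM→Novak, Sat-AM→Novak+Jensen.
Loads: Novak 5, Espinoza 5, Jensen 3 — all ≤ 5.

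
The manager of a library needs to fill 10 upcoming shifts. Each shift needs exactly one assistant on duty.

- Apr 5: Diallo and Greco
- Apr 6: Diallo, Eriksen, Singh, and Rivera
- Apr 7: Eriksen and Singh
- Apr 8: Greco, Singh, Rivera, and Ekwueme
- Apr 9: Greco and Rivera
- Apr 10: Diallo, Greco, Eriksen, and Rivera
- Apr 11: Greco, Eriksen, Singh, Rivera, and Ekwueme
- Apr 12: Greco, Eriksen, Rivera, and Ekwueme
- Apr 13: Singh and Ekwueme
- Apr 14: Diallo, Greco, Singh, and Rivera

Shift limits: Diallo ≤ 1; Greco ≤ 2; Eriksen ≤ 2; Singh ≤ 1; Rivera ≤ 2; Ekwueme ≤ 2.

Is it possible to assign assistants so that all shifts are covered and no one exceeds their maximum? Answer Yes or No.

One valid schedule: Apr 5→Diallo, Apr 6→Eriksen, Apr 7→Eriksen, Apr 8→Greco, Apr 9→Greco, Apr 10→Rivera, Apr 11→Ekwueme, Apr 12→Ekwueme, Apr 13→Singh, Apr 14→Rivera.
Loads: Diallo 1/1, Greco 2/2, Eriksen 2/2, Singh 1/1, Rivera 2/2, Ekwueme 2/2 — all within limits.

Yes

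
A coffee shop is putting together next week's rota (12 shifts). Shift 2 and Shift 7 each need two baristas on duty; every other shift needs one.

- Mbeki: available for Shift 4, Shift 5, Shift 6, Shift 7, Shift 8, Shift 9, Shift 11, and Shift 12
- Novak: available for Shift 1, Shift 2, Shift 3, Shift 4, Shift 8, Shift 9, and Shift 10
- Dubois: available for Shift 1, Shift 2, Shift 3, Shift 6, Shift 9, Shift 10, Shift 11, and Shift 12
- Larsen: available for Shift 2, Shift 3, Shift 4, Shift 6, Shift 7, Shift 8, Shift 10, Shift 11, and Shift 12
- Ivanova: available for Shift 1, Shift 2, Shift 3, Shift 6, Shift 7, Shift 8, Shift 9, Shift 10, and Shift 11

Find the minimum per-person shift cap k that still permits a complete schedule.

With 5 baristas and 14 worker-slots to fill, someone must work at least ⌈14/5⌉ = 3 shifts, so k ≥ 3.
k = 3 works: Shift 1→Novak, Shift 2→Larsen+Ivanova, Shift 3→Novak, Shift 4→Mbeki, Shift 5→Mbeki, Shift 6→Dubois, Shift 7→Mbeki+Larsen, Shift 8→Novak, Shift 9→Dubois, Shift 10→Larsen, Shift 11→Ivanova, Shift 12→Dubois.
Loads: Mbeki 3, Novak 3, Dubois 3, Larsen 3, Ivanova 2 — all ≤ 3.

3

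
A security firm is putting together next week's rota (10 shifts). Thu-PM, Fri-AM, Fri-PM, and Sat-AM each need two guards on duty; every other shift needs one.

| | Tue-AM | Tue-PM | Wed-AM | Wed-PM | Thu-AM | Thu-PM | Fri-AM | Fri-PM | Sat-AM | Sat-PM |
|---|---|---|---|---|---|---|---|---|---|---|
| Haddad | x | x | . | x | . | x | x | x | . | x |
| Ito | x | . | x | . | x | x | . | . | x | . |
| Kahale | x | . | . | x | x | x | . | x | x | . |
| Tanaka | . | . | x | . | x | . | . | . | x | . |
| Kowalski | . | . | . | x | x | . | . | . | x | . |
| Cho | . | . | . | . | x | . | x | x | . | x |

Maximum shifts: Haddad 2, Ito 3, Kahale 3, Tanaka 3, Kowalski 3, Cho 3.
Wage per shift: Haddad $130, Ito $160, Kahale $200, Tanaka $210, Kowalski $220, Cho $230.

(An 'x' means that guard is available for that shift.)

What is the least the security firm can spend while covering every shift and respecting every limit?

$2660

Tue-PM can only be covered by Haddad, so that assignment is forced.
Fri-AM can only be covered by Haddad and Cho, so that assignment is forced.
Picking the cheapest available guard for each shift independently would cost $2180, but that ignores the shift limits.
An optimal schedule: Tue-AM→Ito, Tue-PM→Haddad, Wed-AM→Tanaka, Wed-PM→Kahale, Thu-AM→Tanaka, Thu-PM→Ito+Kahale, Fri-AM→Haddad+Cho, Fri-PM→Kahale+Cho, Sat-AM→Ito+Tanaka, Sat-PM→Cho.
Total: 160 + 130 + 210 + 200 + 210 + 160 + 200 + 130 + 230 + 200 + 230 + 160 + 210 + 230 = $2660.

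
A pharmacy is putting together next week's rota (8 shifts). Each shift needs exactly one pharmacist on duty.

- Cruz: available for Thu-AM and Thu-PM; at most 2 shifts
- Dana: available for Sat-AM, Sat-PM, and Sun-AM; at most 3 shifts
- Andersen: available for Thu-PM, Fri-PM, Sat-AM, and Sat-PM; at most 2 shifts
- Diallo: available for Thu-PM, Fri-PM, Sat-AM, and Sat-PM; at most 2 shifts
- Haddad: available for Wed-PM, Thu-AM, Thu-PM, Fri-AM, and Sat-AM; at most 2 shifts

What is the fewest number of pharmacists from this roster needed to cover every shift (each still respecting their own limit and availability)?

4

8 slots to fill and no one can take more than 3, so at least ⌈8/3⌉ = 3 pharmacists are needed.
Any 3 pharmacists together have capacity at most 3+2+2 = 7 < 8 slots, so 3 can never suffice.
Cruz, Dana, Andersen, and Haddad alone can cover everything: Wed-PM→Haddad, Thu-AM→Cruz, Thu-PM→Cruz, Fri-AM→Haddad, Fri-PM→Andersen, Sat-AM→Dana, Sat-PM→Dana, Sun-AM→Dana.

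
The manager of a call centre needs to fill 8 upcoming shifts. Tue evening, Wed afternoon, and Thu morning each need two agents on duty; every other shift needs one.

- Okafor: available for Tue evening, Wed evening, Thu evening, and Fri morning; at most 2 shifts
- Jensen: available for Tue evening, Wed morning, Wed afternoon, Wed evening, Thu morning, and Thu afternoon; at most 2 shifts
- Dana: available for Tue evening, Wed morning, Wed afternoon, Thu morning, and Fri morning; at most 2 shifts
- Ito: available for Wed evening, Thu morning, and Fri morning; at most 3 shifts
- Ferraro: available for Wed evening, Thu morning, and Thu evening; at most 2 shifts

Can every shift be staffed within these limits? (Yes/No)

No

Total capacity is 11 and 11 slots are needed, so capacity alone doesn't rule it out.
Shifts {Tue evening, Wed morning, Wed afternoon, Thu afternoon} need 6 worker-slots in total, but the agents available for any of those shifts (Okafor, Jensen, and Dana) can supply at most 5 among them. So no valid schedule exists.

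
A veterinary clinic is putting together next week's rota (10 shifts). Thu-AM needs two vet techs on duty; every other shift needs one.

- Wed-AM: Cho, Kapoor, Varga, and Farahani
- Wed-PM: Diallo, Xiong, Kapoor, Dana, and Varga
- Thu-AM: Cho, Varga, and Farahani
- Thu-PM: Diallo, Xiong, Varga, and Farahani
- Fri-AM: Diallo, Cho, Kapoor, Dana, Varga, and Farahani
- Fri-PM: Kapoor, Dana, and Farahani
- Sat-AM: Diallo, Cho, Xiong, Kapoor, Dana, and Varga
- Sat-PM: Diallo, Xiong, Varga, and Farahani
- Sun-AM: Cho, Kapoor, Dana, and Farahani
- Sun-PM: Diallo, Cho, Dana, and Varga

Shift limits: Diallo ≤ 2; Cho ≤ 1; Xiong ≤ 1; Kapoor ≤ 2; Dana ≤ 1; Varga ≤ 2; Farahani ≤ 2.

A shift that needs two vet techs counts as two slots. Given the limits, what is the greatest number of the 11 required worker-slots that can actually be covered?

Total capacity across all vet techs is 2+1+1+2+1+2+2 = 11, and 11 slots are needed, so at most 11 can be filled.
An assignment achieving 11: Wed-AM→Kapoor, Wed-PM→Xiong, Thu-AM→Cho+Varga, Thu-PM→Diallo, Fri-AM→Farahani, Fri-PM→Kapoor, Sat-AM→Varga, Sat-PM→Diallo, Sun-AM→Farahani, Sun-PM→Dana.
Loads: Diallo 2/2, Cho 1/1, Xiong 1/1, Kapoor 2/2, Dana 1/1, Varga 2/2, Farahani 2/2.

11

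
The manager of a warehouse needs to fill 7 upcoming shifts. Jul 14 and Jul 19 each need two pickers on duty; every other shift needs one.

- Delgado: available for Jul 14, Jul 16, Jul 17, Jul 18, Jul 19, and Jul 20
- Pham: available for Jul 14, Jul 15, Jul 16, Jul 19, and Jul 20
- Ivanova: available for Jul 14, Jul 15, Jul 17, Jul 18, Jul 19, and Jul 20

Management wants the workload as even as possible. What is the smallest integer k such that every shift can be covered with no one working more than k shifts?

3

With 3 pickers and 9 worker-slots to fill, someone must work at least ⌈9/3⌉ = 3 shifts, so k ≥ 3.
k = 3 works: Jul 14→Pham+Ivanova, Jul 15→Pham, Jul 16→Delgado, Jul 17→Delgado, Jul 18→Delgado, Jul 19→Pham+Ivanova, Jul 20→Ivanova.
Loads: Delgado 3, Pham 3, Ivanova 3 — all ≤ 3.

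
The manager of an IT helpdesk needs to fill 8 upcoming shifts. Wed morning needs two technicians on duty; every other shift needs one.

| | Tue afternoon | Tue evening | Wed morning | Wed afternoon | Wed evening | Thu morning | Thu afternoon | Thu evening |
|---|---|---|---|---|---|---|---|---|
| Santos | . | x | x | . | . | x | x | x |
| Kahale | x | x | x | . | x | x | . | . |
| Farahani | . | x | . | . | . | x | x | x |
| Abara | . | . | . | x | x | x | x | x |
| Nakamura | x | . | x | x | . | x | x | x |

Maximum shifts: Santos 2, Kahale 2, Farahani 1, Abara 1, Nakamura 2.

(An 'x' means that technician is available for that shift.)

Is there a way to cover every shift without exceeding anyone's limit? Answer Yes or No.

Total capacity is 2+2+1+1+2 = 8 but 9 worker-slots are needed — infeasible.

No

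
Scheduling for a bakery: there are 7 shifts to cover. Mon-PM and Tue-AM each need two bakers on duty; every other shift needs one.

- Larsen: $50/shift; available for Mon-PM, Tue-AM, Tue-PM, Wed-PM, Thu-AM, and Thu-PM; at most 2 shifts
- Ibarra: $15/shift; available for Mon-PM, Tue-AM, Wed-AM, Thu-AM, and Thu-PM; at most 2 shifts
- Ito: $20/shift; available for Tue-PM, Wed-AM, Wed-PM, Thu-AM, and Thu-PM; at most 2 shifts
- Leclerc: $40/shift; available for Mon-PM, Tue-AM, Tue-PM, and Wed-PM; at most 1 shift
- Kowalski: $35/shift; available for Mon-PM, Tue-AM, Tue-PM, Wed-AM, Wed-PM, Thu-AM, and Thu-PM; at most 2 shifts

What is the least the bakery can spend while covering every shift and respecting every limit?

$280

Picking the cheapest available baker for each shift independently would cost $185, but that ignores the shift limits.
An optimal schedule: Mon-PM→Ibarra+Kowalski, Tue-AM→Leclerc+Kowalski, Tue-PM→Larsen, Wed-AM→Ibarra, Wed-PM→Larsen, Thu-AM→Ito, Thu-PM→Ito.
Total: 15 + 35 + 40 + 35 + 50 + 15 + 50 + 20 + 20 = $280.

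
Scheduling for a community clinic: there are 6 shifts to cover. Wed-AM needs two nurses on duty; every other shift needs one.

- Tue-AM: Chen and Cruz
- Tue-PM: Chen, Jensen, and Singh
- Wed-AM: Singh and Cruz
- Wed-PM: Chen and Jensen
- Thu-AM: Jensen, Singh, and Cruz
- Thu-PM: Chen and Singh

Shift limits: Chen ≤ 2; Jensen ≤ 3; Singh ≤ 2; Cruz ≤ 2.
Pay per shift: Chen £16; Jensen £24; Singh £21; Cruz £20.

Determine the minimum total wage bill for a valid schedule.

£138

Wed-AM can only be covered by Singh and Cruz, so that assignment is forced.
Picking the cheapest available nurse for each shift independently would cost £125, but that ignores the shift limits.
An optimal schedule: Tue-AM→Chen, Tue-PM→Jensen, Wed-AM→Cruz+Singh, Wed-PM→Chen, Thu-AM→Cruz, Thu-PM→Singh.
Total: 16 + 24 + 20 + 21 + 16 + 20 + 21 = £138.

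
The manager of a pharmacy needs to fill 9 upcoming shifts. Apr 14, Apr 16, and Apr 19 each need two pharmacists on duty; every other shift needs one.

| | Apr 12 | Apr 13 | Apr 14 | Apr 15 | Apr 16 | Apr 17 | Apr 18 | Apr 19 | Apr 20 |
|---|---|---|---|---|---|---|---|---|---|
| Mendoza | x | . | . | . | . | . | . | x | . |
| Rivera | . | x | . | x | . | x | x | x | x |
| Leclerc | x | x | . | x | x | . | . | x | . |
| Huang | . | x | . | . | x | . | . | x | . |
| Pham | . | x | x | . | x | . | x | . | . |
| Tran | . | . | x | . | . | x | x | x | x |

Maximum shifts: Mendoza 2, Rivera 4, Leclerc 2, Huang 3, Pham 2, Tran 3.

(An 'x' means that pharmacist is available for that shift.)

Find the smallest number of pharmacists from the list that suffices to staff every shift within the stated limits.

5

12 slots to fill and no one can take more than 4, so at least ⌈12/4⌉ = 3 pharmacists are needed.
No set of 4 pharmacists can cover every shift (each such set leaves at least one shift with no one available or exceeds a cap).
Mendoza, Rivera, Leclerc, Pham, and Tran alone can cover everything: Apr 12→Mendoza, Apr 13→Rivera, Apr 14→Pham+Tran, Apr 15→Rivera, Apr 16→Leclerc+Pham, Apr 17→Rivera, Apr 18→Tran, Apr 19→Mendoza+Leclerc, Apr 20→Rivera.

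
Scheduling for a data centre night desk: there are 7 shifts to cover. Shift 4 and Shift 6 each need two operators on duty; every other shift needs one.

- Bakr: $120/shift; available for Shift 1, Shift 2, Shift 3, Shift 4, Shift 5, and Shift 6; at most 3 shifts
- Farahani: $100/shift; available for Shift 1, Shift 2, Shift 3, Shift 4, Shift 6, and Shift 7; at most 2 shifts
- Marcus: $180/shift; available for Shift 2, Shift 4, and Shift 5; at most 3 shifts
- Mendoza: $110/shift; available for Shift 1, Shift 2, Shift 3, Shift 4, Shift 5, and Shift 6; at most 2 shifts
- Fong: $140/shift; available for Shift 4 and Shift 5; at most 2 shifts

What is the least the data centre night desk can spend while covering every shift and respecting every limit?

Shift 7 can only be covered by Farahani, so that assignment is forced.
Picking the cheapest available operator for each shift independently would cost $930, but that ignores the shift limits.
An optimal schedule: Shift 1→Farahani, Shift 2→Bakr, Shift 3→Mendoza, Shift 4→Bakr+Fong, Shift 5→Fong, Shift 6→Mendoza+Bakr, Shift 7→Farahani.
Total: 100 + 120 + 110 + 120 + 140 + 140 + 110 + 120 + 100 = $1060.

$1060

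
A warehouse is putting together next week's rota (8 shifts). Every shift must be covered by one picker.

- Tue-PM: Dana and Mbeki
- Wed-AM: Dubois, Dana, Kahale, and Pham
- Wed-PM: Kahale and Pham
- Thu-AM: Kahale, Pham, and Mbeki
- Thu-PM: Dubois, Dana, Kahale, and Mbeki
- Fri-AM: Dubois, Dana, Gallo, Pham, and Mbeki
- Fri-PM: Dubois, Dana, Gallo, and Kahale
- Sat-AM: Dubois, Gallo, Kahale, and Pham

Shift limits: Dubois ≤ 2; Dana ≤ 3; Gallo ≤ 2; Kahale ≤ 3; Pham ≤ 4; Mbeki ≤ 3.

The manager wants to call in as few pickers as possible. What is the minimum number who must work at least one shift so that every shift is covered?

3

8 slots to fill and no one can take more than 4, so at least ⌈8/4⌉ = 2 pickers are needed.
Any 2 pickers together have capacity at most 4+3 = 7 < 8 slots, so 2 can never suffice.
Dubois, Dana, and Kahale alone can cover everything: Tue-PM→Dana, Wed-AM→Dana, Wed-PM→Kahale, Thu-AM→Kahale, Thu-PM→Dana, Fri-AM→Dubois, Fri-PM→Kahale, Sat-AM→Dubois.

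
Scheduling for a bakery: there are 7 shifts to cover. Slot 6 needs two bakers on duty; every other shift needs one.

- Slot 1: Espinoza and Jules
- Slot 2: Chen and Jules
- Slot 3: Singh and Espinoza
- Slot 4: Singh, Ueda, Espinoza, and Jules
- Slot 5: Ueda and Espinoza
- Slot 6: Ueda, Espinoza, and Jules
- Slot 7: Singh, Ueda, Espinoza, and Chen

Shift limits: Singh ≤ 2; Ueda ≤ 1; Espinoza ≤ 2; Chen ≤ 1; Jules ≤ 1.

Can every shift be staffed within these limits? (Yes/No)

No

Total capacity is 2+1+2+1+1 = 7 but 8 worker-slots are needed — infeasible.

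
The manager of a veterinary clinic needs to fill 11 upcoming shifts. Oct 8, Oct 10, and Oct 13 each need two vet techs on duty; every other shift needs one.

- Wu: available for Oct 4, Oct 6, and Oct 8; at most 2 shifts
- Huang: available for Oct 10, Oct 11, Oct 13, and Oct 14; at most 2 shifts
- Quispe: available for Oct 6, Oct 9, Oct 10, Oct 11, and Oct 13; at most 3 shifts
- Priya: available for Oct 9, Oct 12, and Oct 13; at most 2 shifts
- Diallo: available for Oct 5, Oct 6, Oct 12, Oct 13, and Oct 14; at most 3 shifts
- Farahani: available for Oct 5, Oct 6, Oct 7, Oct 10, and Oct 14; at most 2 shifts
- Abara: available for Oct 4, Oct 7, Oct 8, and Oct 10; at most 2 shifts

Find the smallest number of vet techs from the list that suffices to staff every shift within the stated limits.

6

14 slots to fill and no one can take more than 3, so at least ⌈14/3⌉ = 5 vet techs are needed.
Any 5 vet techs together have capacity at most 3+3+2+2+2 = 12 < 14 slots, so 5 can never suffice.
Wu, Huang, Quispe, Priya, Diallo, and Abara alone can cover everything: Oct 4→Wu, Oct 5→Diallo, Oct 6→Quispe, Oct 7→Abara, Oct 8→Wu+Abara, Oct 9→Quispe, Oct 10→Huang+Quispe, Oct 11→Huang, Oct 12→Priya, Oct 13→Priya+Diallo, Oct 14→Diallo.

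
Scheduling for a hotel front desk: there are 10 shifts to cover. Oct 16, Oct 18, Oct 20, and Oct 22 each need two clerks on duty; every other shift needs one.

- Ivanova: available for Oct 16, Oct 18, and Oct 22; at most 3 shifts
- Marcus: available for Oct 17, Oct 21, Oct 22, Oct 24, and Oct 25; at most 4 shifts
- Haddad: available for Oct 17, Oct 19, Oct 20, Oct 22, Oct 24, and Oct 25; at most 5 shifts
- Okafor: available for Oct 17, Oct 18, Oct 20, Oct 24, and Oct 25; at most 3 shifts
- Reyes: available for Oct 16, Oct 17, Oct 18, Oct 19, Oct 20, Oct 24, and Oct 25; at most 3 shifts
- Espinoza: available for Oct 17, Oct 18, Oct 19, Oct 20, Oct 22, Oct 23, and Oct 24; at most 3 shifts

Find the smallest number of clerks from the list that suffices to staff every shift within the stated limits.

5

14 slots to fill and no one can take more than 5, so at least ⌈14/5⌉ = 3 clerks are needed.
No set of 4 clerks can cover every shift (each such set leaves at least one shift with no one available or exceeds a cap).
Ivanova, Marcus, Haddad, Reyes, and Espinoza alone can cover everything: Oct 16→Ivanova+Reyes, Oct 17→Marcus, Oct 18→Ivanova+Reyes, Oct 19→Haddad, Oct 20→Haddad+Reyes, Oct 21→Marcus, Oct 22→Ivanova+Haddad, Oct 23→Espinoza, Oct 24→Marcus, Oct 25→Marcus.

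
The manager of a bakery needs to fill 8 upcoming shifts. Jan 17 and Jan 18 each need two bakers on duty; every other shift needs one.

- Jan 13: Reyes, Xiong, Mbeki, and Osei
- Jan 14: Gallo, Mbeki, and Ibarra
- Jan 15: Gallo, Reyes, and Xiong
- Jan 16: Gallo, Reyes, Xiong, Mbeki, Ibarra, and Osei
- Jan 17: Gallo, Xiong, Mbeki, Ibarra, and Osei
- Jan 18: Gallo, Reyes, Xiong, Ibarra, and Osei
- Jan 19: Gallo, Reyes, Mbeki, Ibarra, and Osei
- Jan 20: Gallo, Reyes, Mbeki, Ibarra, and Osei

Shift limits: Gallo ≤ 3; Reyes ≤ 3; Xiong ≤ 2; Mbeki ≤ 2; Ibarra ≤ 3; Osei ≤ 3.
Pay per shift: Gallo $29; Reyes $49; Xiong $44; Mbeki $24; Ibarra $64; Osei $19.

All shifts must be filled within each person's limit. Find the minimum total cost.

$280

Picking the cheapest available baker for each shift independently would cost $220, but that ignores the shift limits.
An optimal schedule: Jan 13→Osei, Jan 14→Mbeki, Jan 15→Gallo, Jan 16→Mbeki, Jan 17→Gallo+Xiong, Jan 18→Gallo+Xiong, Jan 19→Osei, Jan 20→Osei.
Total: 19 + 24 + 29 + 24 + 29 + 44 + 29 + 44 + 19 + 19 = $280.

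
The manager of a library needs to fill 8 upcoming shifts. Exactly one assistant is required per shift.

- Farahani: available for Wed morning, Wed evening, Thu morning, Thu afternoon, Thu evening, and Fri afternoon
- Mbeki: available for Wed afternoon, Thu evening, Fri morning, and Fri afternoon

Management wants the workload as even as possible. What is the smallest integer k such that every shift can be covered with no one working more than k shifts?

With 2 assistants and 8 worker-slots to fill, someone must work at least ⌈8/2⌉ = 4 shifts, so k ≥ 4.
k = 4 works: Wed morning→Farahani, Wed afternoon→Mbeki, Wed evening→Farahani, Thu morning→Farahani, Thu afternoon→Farahani, Thu evening→Mbeki, Fri morning→Mbeki, Fri afternoon→Mbeki.
Loads: Farahani 4, Mbeki 4 — all ≤ 4.

4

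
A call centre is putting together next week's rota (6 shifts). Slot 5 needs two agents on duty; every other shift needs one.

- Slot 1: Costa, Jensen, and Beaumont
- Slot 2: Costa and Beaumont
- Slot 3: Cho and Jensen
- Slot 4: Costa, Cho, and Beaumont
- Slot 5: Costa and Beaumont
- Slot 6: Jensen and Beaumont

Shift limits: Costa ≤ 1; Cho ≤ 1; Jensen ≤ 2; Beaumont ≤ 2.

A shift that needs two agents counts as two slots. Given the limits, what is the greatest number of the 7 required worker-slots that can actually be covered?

6

Total capacity across all agents is 1+1+2+2 = 6, and 7 slots are needed, so at most 6 can be filled.
An assignment achieving 6: Slot 1→Jensen, Slot 2→Costa, Slot 3→Cho, Slot 4→Beaumont, Slot 5→Beaumont, Slot 6→Jensen.
Loads: Costa 1/1, Cho 1/1, Jensen 2/2, Beaumont 2/2.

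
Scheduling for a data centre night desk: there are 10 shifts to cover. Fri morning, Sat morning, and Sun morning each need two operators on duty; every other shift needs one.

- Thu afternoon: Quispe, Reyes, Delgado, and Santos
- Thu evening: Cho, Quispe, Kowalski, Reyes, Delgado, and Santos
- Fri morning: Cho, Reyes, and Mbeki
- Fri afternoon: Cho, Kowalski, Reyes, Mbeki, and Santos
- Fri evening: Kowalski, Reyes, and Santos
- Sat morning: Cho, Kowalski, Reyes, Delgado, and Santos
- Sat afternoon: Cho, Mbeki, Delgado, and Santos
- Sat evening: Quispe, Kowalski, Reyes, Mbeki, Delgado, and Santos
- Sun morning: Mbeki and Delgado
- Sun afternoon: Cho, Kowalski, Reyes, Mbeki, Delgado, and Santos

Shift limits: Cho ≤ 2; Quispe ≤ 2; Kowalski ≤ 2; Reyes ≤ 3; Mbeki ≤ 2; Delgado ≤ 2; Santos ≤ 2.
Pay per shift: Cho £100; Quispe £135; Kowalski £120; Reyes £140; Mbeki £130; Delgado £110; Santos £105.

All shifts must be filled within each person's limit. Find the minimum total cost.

£1540

Sun morning can only be covered by Mbeki and Delgado, so that assignment is forced.
Picking the cheapest available operator for each shift independently would cost £1390, but that ignores the shift limits.
An optimal schedule: Thu afternoon→Santos, Thu evening→Quispe, Fri morning→Cho+Mbeki, Fri afternoon→Kowalski, Fri evening→Santos, Sat morning→Kowalski+Reyes, Sat afternoon→Cho, Sat evening→Quispe, Sun morning→Delgado+Mbeki, Sun afternoon→Delgado.
Total: 105 + 135 + 100 + 130 + 120 + 105 + 120 + 140 + 100 + 135 + 110 + 130 + 110 = £1540.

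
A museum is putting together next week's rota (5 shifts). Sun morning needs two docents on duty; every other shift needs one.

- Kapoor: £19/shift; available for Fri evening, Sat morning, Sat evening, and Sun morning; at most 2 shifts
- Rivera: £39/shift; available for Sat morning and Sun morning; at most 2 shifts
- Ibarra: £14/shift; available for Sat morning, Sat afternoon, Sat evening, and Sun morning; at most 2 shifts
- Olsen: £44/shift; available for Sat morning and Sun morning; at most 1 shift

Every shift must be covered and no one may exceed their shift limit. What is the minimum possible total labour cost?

£144

Fri evening can only be covered by Kapoor, so that assignment is forced.
Sat afternoon can only be covered by Ibarra, so that assignment is forced.
Picking the cheapest available docent for each shift independently would cost £94, but that ignores the shift limits.
An optimal schedule: Fri evening→Kapoor, Sat morning→Rivera, Sat afternoon→Ibarra, Sat evening→Kapoor, Sun morning→Rivera+Ibarra.
Total: 19 + 39 + 14 + 19 + 39 + 14 = £144.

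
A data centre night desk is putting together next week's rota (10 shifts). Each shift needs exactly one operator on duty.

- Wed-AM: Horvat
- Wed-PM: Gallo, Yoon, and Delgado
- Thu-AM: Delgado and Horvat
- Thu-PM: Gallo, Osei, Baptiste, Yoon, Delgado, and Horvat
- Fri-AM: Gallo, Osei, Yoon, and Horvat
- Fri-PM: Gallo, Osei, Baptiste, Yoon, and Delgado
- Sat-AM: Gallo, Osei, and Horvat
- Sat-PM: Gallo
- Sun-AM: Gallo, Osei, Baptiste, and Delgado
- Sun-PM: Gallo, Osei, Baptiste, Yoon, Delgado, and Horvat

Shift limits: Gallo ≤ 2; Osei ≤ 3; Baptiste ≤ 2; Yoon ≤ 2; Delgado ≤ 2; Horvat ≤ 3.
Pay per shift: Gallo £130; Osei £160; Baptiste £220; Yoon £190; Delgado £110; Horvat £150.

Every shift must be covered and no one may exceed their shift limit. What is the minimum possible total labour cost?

£1410

Wed-AM can only be covered by Horvat, so that assignment is forced.
Sat-PM can only be covered by Gallo, so that assignment is forced.
Picking the cheapest available operator for each shift independently would cost £1200, but that ignores the shift limits.
An optimal schedule: Wed-AM→Horvat, Wed-PM→Delgado, Thu-AM→Delgado, Thu-PM→Horvat, Fri-AM→Horvat, Fri-PM→Osei, Sat-AM→Gallo, Sat-PM→Gallo, Sun-AM→Osei, Sun-PM→Osei.
Total: 150 + 110 + 110 + 150 + 150 + 160 + 130 + 130 + 160 + 160 = £1410.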